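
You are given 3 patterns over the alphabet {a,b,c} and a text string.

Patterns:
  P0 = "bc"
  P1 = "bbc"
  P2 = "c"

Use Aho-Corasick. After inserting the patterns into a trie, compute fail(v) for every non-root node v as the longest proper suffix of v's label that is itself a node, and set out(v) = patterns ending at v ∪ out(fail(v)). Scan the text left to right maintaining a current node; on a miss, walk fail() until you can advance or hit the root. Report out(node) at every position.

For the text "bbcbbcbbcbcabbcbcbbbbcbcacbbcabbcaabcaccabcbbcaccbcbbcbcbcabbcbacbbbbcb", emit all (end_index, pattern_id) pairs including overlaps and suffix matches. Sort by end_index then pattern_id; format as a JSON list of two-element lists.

Build:
Trie nodes:
  0='ε' goto b→1 c→5
  1='b' goto b→3 c→2
  2='bc' goto ·  ←P0
  3='bb' goto c→4
  4='bbc' goto ·  ←P1
  5='c' goto ·  ←P2

Failure links (BFS by depth):
  fail(1) 'b': from fail(0)=0 chase 'b': 0 ⇒ 0;  out=∅∪out(0)=∅
  fail(5) 'c': from fail(0)=0 chase 'c': 0 ⇒ 0;  out={2}∪out(0)={2}
  fail(2) 'bc': from fail(1)=0 chase 'c': 0 ⇒ 5;  out={0}∪out(5)={0,2}
  fail(3) 'bb': from fail(1)=0 chase 'b': 0 ⇒ 1;  out=∅∪out(1)=∅
  fail(4) 'bbc': from fail(3)=1 chase 'c': 1 ⇒ 2;  out={1}∪out(2)={0,1,2}

Scan:
i=0 'b': node 0→1
i=1 'b': node 1→3
i=2 'c': node 3→4  → match P0@[1:2],P1@[0:2],P2@[2:2]
i=3 'b': node 4→1 ·f
i=4 'b': node 1→3
i=5 'c': node 3→4  → match P0@[4:5],P1@[3:5],P2@[5:5]
i=6 'b': node 4→1 ·f
i=7 'b': node 1→3
i=8 'c': node 3→4  → match P0@[7:8],P1@[6:8],P2@[8:8]
i=9 'b': node 4→1 ·f
i=10 'c': node 1→2  → match P0@[9:10],P2@[10:10]
i=11 'a': node 2→0 ·f
i=12 'b': node 0→1
i=13 'b': node 1→3
i=14 'c': node 3→4  → match P0@[13:14],P1@[12:14],P2@[14:14]
i=15 'b': node 4→1 ·f
i=16 'c': node 1→2  → match P0@[15:16],P2@[16:16]
i=17 'b': node 2→1 ·f
i=18 'b': node 1→3
i=19 'b': node 3→3 ·f
i=20 'b': node 3→3 ·f
i=21 'c': node 3→4  → match P0@[20:21],P1@[19:21],P2@[21:21]
i=22 'b': node 4→1 ·f
i=23 'c': node 1→2  → match P0@[22:23],P2@[23:23]
i=24 'a': node 2→0 ·f
i=25 'c': node 0→5  → match P2@[25:25]
i=26 'b': node 5→1 ·f
i=27 'b': node 1→3
i=28 'c': node 3→4  → match P0@[27:28],P1@[26:28],P2@[28:28]
i=29 'a': node 4→0 ·f
i=30 'b': node 0→1
i=31 'b': node 1→3
i=32 'c': node 3→4  → match P0@[31:32],P1@[30:32],P2@[32:32]
i=33 'a': node 4→0 ·f
i=34 'a': node 0→0
i=35 'b': node 0→1
i=36 'c': node 1→2  → match P0@[35:36],P2@[36:36]
i=37 'a': node 2→0 ·f
i=38 'c': node 0→5  → match P2@[38:38]
i=39 'c': node 5→5 ·f  → match P2@[39:39]
i=40 'a': node 5→0 ·f
i=41 'b': node 0→1
i=42 'c': node 1→2  → match P0@[41:42],P2@[42:42]
i=43 'b': node 2→1 ·f
i=44 'b': node 1→3
i=45 'c': node 3→4  → match P0@[44:45],P1@[43:45],P2@[45:45]
i=46 'a': node 4→0 ·f
i=47 'c': node 0→5  → match P2@[47:47]
i=48 'c': node 5→5 ·f  → match P2@[48:48]
i=49 'b': node 5→1 ·f
i=50 'c': node 1→2  → match P0@[49:50],P2@[50:50]
i=51 'b': node 2→1 ·f
i=52 'b': node 1→3
i=53 'c': node 3→4  → match P0@[52:53],P1@[51:53],P2@[53:53]
i=54 'b': node 4→1 ·f
i=55 'c': node 1→2  → match P0@[54:55],P2@[55:55]
i=56 'b': node 2→1 ·f
i=57 'c': node 1→2  → match P0@[56:57],P2@[57:57]
i=58 'a': node 2→0 ·f
i=59 'b': node 0→1
i=60 'b': node 1→3
i=61 'c': node 3→4  → match P0@[60:61],P1@[59:61],P2@[61:61]
i=62 'b': node 4→1 ·f
i=63 'a': node 1→0 ·f
i=64 'c': node 0→5  → match P2@[64:64]
i=65 'b': node 5→1 ·f
i=66 'b': node 1→3
i=67 'b': node 3→3 ·f
i=68 'b': node 3→3 ·f
i=69 'c': node 3→4  → match P0@[68:69],P1@[67:69],P2@[69:69]
i=70 'b': node 4→1 ·f

All matches (sorted): [[2,0],[2,1],[2,2],[5,0],[5,1],[5,2],[8,0],[8,1],[8,2],[10,0],[10,2],[14,0],[14,1],[14,2],[16,0],[16,2],[21,0],[21,1],[21,2],[23,0],[23,2],[25,2],[28,0],[28,1],[28,2],[32,0],[32,1],[32,2],[36,0],[36,2],[38,2],[39,2],[42,0],[42,2],[45,0],[45,1],[45,2],[47,2],[48,2],[50,0],[50,2],[53,0],[53,1],[53,2],[55,0],[55,2],[57,0],[57,2],[61,0],[61,1],[61,2],[64,2],[69,0],[69,1],[69,2]]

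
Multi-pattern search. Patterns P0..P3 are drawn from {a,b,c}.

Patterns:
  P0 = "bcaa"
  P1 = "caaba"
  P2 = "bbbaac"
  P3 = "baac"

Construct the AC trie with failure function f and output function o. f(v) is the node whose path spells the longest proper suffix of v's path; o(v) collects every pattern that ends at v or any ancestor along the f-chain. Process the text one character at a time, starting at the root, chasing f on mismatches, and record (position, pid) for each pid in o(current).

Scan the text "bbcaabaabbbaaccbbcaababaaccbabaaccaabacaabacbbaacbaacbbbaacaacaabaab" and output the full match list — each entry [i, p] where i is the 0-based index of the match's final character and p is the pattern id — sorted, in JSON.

Construct AC machine:
Trie nodes:
  0='ε' goto b→1 c→5
  1='b' goto a→15 b→10 c→2
  2='bc' goto a→3
  3='bca' goto a→4
  4='bcaa' goto ·  [P0 ends]
  5='c' goto a→6
  6='ca' goto a→7
  7='caa' goto b→8
  8='caab' goto a→9
  9='caaba' goto ·  [P1 ends]
  10='bb' goto b→11
  11='bbb' goto a→12
  12='bbba' goto a→13
  13='bbbaa' goto c→14
  14='bbbaac' goto ·  [P2 ends]
  15='ba' goto a→16
  16='baa' goto c→17
  17='baac' goto ·  [P3 ends]

BFS fail/out derivation:
  fail(1) 'b': from fail(0)=0 chase 'b': 0 ⇒ 0;  out=∅∪out(0)=∅
  fail(5) 'c': from fail(0)=0 chase 'c': 0 ⇒ 0;  out=∅∪out(0)=∅
  fail(2) 'bc': from fail(1)=0 chase 'c': 0 ⇒ 5;  out=∅∪out(5)=∅
  fail(6) 'ca': from fail(5)=0 chase 'a': 0 ⇒ 0;  out=∅∪out(0)=∅
  fail(10) 'bb': from fail(1)=0 chase 'b': 0 ⇒ 1;  out=∅∪out(1)=∅
  fail(15) 'ba': from fail(1)=0 chase 'a': 0 ⇒ 0;  out=∅∪out(0)=∅
  fail(3) 'bca': from fail(2)=5 chase 'a': 5 ⇒ 6;  out=∅∪out(6)=∅
  fail(7) 'caa': from fail(6)=0 chase 'a': 0 ⇒ 0;  out=∅∪out(0)=∅
  fail(11) 'bbb': from fail(10)=1 chase 'b': 1 ⇒ 10;  out=∅∪out(10)=∅
  fail(16) 'baa': from fail(15)=0 chase 'a': 0 ⇒ 0;  out=∅∪out(0)=∅
  fail(4) 'bcaa': from fail(3)=6 chase 'a': 6 ⇒ 7;  out={0}∪out(7)={0}
  fail(8) 'caab': from fail(7)=0 chase 'b': 0 ⇒ 1;  out=∅∪out(1)=∅
  fail(12) 'bbba': from fail(11)=10 chase 'a': 10→1 ⇒ 15;  out=∅∪out(15)=∅
  fail(17) 'baac': from fail(16)=0 chase 'c': 0 ⇒ 5;  out={3}∪out(5)={3}
  fail(9) 'caaba': from fail(8)=1 chase 'a': 1 ⇒ 15;  out={1}∪out(15)={1}
  fail(13) 'bbbaa': from fail(12)=15 chase 'a': 15 ⇒ 16;  out=∅∪out(16)=∅
  fail(14) 'bbbaac': from fail(13)=16 chase 'c': 16 ⇒ 17;  out={2}∪out(17)={2,3}

Text stream:
[0] read 'b'  n0⇒n1
[1] read 'b'  n1⇒n10
[2] read 'c'  n10⇒n2 (fail-walked)
[3] read 'a'  n2⇒n3
[4] read 'a'  n3⇒n4  ** P0@[1:4]
[5] read 'b'  n4⇒n8 (fail-walked)
[6] read 'a'  n8⇒n9  ** P1@[2:6]
[7] read 'a'  n9⇒n16 (fail-walked)
[8] read 'b'  n16⇒n1 (fail-walked)
[9] read 'b'  n1⇒n10
[10] read 'b'  n10⇒n11
[11] read 'a'  n11⇒n12
[12] read 'a'  n12⇒n13
[13] read 'c'  n13⇒n14  ** P2@[8:13],P3@[10:13]
[14] read 'c'  n14⇒n5 (fail-walked)
[15] read 'b'  n5⇒n1 (fail-walked)
[16] read 'b'  n1⇒n10
[17] read 'c'  n10⇒n2 (fail-walked)
[18] read 'a'  n2⇒n3
[19] read 'a'  n3⇒n4  ** P0@[16:19]
[20] read 'b'  n4⇒n8 (fail-walked)
[21] read 'a'  n8⇒n9  ** P1@[17:21]
[22] read 'b'  n9⇒n1 (fail-walked)
[23] read 'a'  n1⇒n15
[24] read 'a'  n15⇒n16
[25] read 'c'  n16⇒n17  ** P3@[22:25]
[26] read 'c'  n17⇒n5 (fail-walked)
[27] read 'b'  n5⇒n1 (fail-walked)
[28] read 'a'  n1⇒n15
[29] read 'b'  n15⇒n1 (fail-walked)
[30] read 'a'  n1⇒n15
[31] read 'a'  n15⇒n16
[32] read 'c'  n16⇒n17  ** P3@[29:32]
[33] read 'c'  n17⇒n5 (fail-walked)
[34] read 'a'  n5⇒n6
[35] read 'a'  n6⇒n7
[36] read 'b'  n7⇒n8
[37] read 'a'  n8⇒n9  ** P1@[33:37]
[38] read 'c'  n9⇒n5 (fail-walked)
[39] read 'a'  n5⇒n6
[40] read 'a'  n6⇒n7
[41] read 'b'  n7⇒n8
[42] read 'a'  n8⇒n9  ** P1@[38:42]
[43] read 'c'  n9⇒n5 (fail-walked)
[44] read 'b'  n5⇒n1 (fail-walked)
[45] read 'b'  n1⇒n10
[46] read 'a'  n10⇒n15 (fail-walked)
[47] read 'a'  n15⇒n16
[48] read 'c'  n16⇒n17  ** P3@[45:48]
[49] read 'b'  n17⇒n1 (fail-walked)
[50] read 'a'  n1⇒n15
[51] read 'a'  n15⇒n16
[52] read 'c'  n16⇒n17  ** P3@[49:52]
[53] read 'b'  n17⇒n1 (fail-walked)
[54] read 'b'  n1⇒n10
[55] read 'b'  n10⇒n11
[56] read 'a'  n11⇒n12
[57] read 'a'  n12⇒n13
[58] read 'c'  n13⇒n14  ** P2@[53:58],P3@[55:58]
[59] read 'a'  n14⇒n6 (fail-walked)
[60] read 'a'  n6⇒n7
[61] read 'c'  n7⇒n5 (fail-walked)
[62] read 'a'  n5⇒n6
[63] read 'a'  n6⇒n7
[64] read 'b'  n7⇒n8
[65] read 'a'  n8⇒n9  ** P1@[61:65]
[66] read 'a'  n9⇒n16 (fail-walked)
[67] read 'b'  n16⇒n1 (fail-walked)

Matches: [[4,0],[6,1],[13,2],[13,3],[19,0],[21,1],[25,3],[32,3],[37,1],[42,1],[48,3],[52,3],[58,2],[58,3],[65,1]]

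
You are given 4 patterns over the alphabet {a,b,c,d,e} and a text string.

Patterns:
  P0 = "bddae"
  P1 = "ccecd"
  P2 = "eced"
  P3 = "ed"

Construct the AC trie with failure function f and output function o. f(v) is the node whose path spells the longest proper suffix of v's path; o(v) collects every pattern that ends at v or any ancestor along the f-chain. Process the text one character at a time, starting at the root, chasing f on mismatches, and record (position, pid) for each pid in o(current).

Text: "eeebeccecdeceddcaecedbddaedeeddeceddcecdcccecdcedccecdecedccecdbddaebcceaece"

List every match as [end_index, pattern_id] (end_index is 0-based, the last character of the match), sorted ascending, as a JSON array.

Build automaton:
Trie (insert patterns):
  n0 'ε': b→1 c→6 e→11
  n1 'b': d→2
  n2 'bd': d→3
  n3 'bdd': a→4
  n4 'bdda': e→5
  n5 'bddae': ·  ←P0
  n6 'c': c→7
  n7 'cc': e→8
  n8 'cce': c→9
  n9 'ccec': d→10
  n10 'ccecd': ·  ←P1
  n11 'e': c→12 d→15
  n12 'ec': e→13
  n13 'ece': d→14
  n14 'eced': ·  ←P2
  n15 'ed': ·  ←P3

Failure links (BFS by depth):
  fail(1) 'b': from fail(0)=0 chase 'b': 0 ⇒ 0;  out=∅∪out(0)=∅
  fail(6) 'c': from fail(0)=0 chase 'c': 0 ⇒ 0;  out=∅∪out(0)=∅
  fail(11) 'e': from fail(0)=0 chase 'e': 0 ⇒ 0;  out=∅∪out(0)=∅
  fail(2) 'bd': from fail(1)=0 chase 'd': 0 ⇒ 0;  out=∅∪out(0)=∅
  fail(7) 'cc': from fail(6)=0 chase 'c': 0 ⇒ 6;  out=∅∪out(6)=∅
  fail(12) 'ec': from fail(11)=0 chase 'c': 0 ⇒ 6;  out=∅∪out(6)=∅
  fail(15) 'ed': from fail(11)=0 chase 'd': 0 ⇒ 0;  out={3}∪out(0)={3}
  fail(3) 'bdd': from fail(2)=0 chase 'd': 0 ⇒ 0;  out=∅∪out(0)=∅
  fail(8) 'cce': from fail(7)=6 chase 'e': 6→0 ⇒ 11;  out=∅∪out(11)=∅
  fail(13) 'ece': from fail(12)=6 chase 'e': 6→0 ⇒ 11;  out=∅∪out(11)=∅
  fail(4) 'bdda': from fail(3)=0 chase 'a': 0 ⇒ 0;  out=∅∪out(0)=∅
  fail(9) 'ccec': from fail(8)=11 chase 'c': 11 ⇒ 12;  out=∅∪out(12)=∅
  fail(14) 'eced': from fail(13)=11 chase 'd': 11 ⇒ 15;  out={2}∪out(15)={2,3}
  fail(5) 'bddae': from fail(4)=0 chase 'e': 0 ⇒ 11;  out={0}∪out(11)={0}
  fail(10) 'ccecd': from fail(9)=12 chase 'd': 12→6→0 ⇒ 0;  out={1}∪out(0)={1}

Text stream:
[0] read 'e'  n0⇒n11
[1] read 'e'  n11⇒n11 (via fail)
[2] read 'e'  n11⇒n11 (via fail)
[3] read 'b'  n11⇒n1 (via fail)
[4] read 'e'  n1⇒n11 (via fail)
[5] read 'c'  n11⇒n12
[6] read 'c'  n12⇒n7 (via fail)
[7] read 'e'  n7⇒n8
[8] read 'c'  n8⇒n9
[9] read 'd'  n9⇒n10  emit P1@[5:9]
[10] read 'e'  n10⇒n11 (via fail)
[11] read 'c'  n11⇒n12
[12] read 'e'  n12⇒n13
[13] read 'd'  n13⇒n14  emit P2@[10:13],P3@[12:13]
[14] read 'd'  n14⇒n0 (via fail)
[15] read 'c'  n0⇒n6
[16] read 'a'  n6⇒n0 (via fail)
[17] read 'e'  n0⇒n11
[18] read 'c'  n11⇒n12
[19] read 'e'  n12⇒n13
[20] read 'd'  n13⇒n14  emit P2@[17:20],P3@[19:20]
[21] read 'b'  n14⇒n1 (via fail)
[22] read 'd'  n1⇒n2
[23] read 'd'  n2⇒n3
[24] read 'a'  n3⇒n4
[25] read 'e'  n4⇒n5  emit P0@[21:25]
[26] read 'd'  n5⇒n15 (via fail)  emit P3@[25:26]
[27] read 'e'  n15⇒n11 (via fail)
[28] read 'e'  n11⇒n11 (via fail)
[29] read 'd'  n11⇒n15  emit P3@[28:29]
[30] read 'd'  n15⇒n0 (via fail)
[31] read 'e'  n0⇒n11
[32] read 'c'  n11⇒n12
[33] read 'e'  n12⇒n13
[34] read 'd'  n13⇒n14  emit P2@[31:34],P3@[33:34]
[35] read 'd'  n14⇒n0 (via fail)
[36] read 'c'  n0⇒n6
[37] read 'e'  n6⇒n11 (via fail)
[38] read 'c'  n11⇒n12
[39] read 'd'  n12⇒n0 (via fail)
[40] read 'c'  n0⇒n6
[41] read 'c'  n6⇒n7
[42] read 'c'  n7⇒n7 (via fail)
[43] read 'e'  n7⇒n8
[44] read 'c'  n8⇒n9
[45] read 'd'  n9⇒n10  emit P1@[41:45]
[46] read 'c'  n10⇒n6 (via fail)
[47] read 'e'  n6⇒n11 (via fail)
[48] read 'd'  n11⇒n15  emit P3@[47:48]
[49] read 'c'  n15⇒n6 (via fail)
[50] read 'c'  n6⇒n7
[51] read 'e'  n7⇒n8
[52] read 'c'  n8⇒n9
[53] read 'd'  n9⇒n10  emit P1@[49:53]
[54] read 'e'  n10⇒n11 (via fail)
[55] read 'c'  n11⇒n12
[56] read 'e'  n12⇒n13
[57] read 'd'  n13⇒n14  emit P2@[54:57],P3@[56:57]
[58] read 'c'  n14⇒n6 (via fail)
[59] read 'c'  n6⇒n7
[60] read 'e'  n7⇒n8
[61] read 'c'  n8⇒n9
[62] read 'd'  n9⇒n10  emit P1@[58:62]
[63] read 'b'  n10⇒n1 (via fail)
[64] read 'd'  n1⇒n2
[65] read 'd'  n2⇒n3
[66] read 'a'  n3⇒n4
[67] read 'e'  n4⇒n5  emit P0@[63:67]
[68] read 'b'  n5⇒n1 (via fail)
[69] read 'c'  n1⇒n6 (via fail)
[70] read 'c'  n6⇒n7
[71] read 'e'  n7⇒n8
[72] read 'a'  n8⇒n0 (via fail)
[73] read 'e'  n0⇒n11
[74] read 'c'  n11⇒n12
[75] read 'e'  n12⇒n13

Result: [[9,1],[13,2],[13,3],[20,2],[20,3],[25,0],[26,3],[29,3],[34,2],[34,3],[45,1],[48,3],[53,1],[57,2],[57,3],[62,1],[67,0]]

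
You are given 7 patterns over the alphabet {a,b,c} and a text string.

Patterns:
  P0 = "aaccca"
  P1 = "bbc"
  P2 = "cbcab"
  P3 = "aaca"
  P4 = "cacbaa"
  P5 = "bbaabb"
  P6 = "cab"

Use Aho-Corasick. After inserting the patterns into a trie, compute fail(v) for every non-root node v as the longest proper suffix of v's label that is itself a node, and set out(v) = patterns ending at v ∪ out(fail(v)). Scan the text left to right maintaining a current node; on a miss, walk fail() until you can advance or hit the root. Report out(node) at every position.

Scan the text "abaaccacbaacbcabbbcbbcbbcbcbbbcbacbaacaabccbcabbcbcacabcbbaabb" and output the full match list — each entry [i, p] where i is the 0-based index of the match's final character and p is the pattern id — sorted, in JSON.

Build:
Trie (insert patterns):
  n0 'ε': a→1 b→7 c→10
  n1 'a': a→2
  n2 'aa': c→3
  n3 'aac': a→15 c→4
  n4 'aacc': c→5
  n5 'aaccc': a→6
  n6 'aaccca': ·  [P0 ends]
  n7 'b': b→8
  n8 'bb': a→21 c→9
  n9 'bbc': ·  [P1 ends]
  n10 'c': a→16 b→11
  n11 'cb': c→12
  n12 'cbc': a→13
  n13 'cbca': b→14
  n14 'cbcab': ·  [P2 ends]
  n15 'aaca': ·  [P3 ends]
  n16 'ca': b→25 c→17
  n17 'cac': b→18
  n18 'cacb': a→19
  n19 'cacba': a→20
  n20 'cacbaa': ·  [P4 ends]
  n21 'bba': a→22
  n22 'bbaa': b→23
  n23 'bbaab': b→24
  n24 'bbaabb': ·  [P5 ends]
  n25 'cab': ·  [P6 ends]

BFS fail/out derivation:
  n1('a'): parent n0 fail=0; on 'a' 0 → fail=0;  out ∅∪∅=∅
  n7('b'): parent n0 fail=0; on 'b' 0 → fail=0;  out ∅∪∅=∅
  n10('c'): parent n0 fail=0; on 'c' 0 → fail=0;  out ∅∪∅=∅
  n2('aa'): parent n1 fail=0; on 'a' 0 → fail=1;  out ∅∪∅=∅
  n8('bb'): parent n7 fail=0; on 'b' 0 → fail=7;  out ∅∪∅=∅
  n11('cb'): parent n10 fail=0; on 'b' 0 → fail=7;  out ∅∪∅=∅
  n16('ca'): parent n10 fail=0; on 'a' 0 → fail=1;  out ∅∪∅=∅
  n3('aac'): parent n2 fail=1; on 'c' 1→0 → fail=10;  out ∅∪∅=∅
  n9('bbc'): parent n8 fail=7; on 'c' 7→0 → fail=10;  out {1}∪∅={1}
  n12('cbc'): parent n11 fail=7; on 'c' 7→0 → fail=10;  out ∅∪∅=∅
  n17('cac'): parent n16 fail=1; on 'c' 1→0 → fail=10;  out ∅∪∅=∅
  n21('bba'): parent n8 fail=7; on 'a' 7→0 → fail=1;  out ∅∪∅=∅
  n25('cab'): parent n16 fail=1; on 'b' 1→0 → fail=7;  out {6}∪∅={6}
  n4('aacc'): parent n3 fail=10; on 'c' 10→0 → fail=10;  out ∅∪∅=∅
  n13('cbca'): parent n12 fail=10; on 'a' 10 → fail=16;  out ∅∪∅=∅
  n15('aaca'): parent n3 fail=10; on 'a' 10 → fail=16;  out {3}∪∅={3}
  n18('cacb'): parent n17 fail=10; on 'b' 10 → fail=11;  out ∅∪∅=∅
  n22('bbaa'): parent n21 fail=1; on 'a' 1 → fail=2;  out ∅∪∅=∅
  n5('aaccc'): parent n4 fail=10; on 'c' 10→0 → fail=10;  out ∅∪∅=∅
  n14('cbcab'): parent n13 fail=16; on 'b' 16 → fail=25;  out {2}∪{6}={2,6}
  n19('cacba'): parent n18 fail=11; on 'a' 11→7→0 → fail=1;  out ∅∪∅=∅
  n23('bbaab'): parent n22 fail=2; on 'b' 2→1→0 → fail=7;  out ∅∪∅=∅
  n6('aaccca'): parent n5 fail=10; on 'a' 10 → fail=16;  out {0}∪∅={0}
  n20('cacbaa'): parent n19 fail=1; on 'a' 1 → fail=2;  out {4}∪∅={4}
  n24('bbaabb'): parent n23 fail=7; on 'b' 7 → fail=8;  out {5}∪∅={5}

Scan:
i=0 'a': node 0→1
i=1 'b': node 1→7 (fail-walked)
i=2 'a': node 7→1 (fail-walked)
i=3 'a': node 1→2
i=4 'c': node 2→3
i=5 'c': node 3→4
i=6 'a': node 4→16 (fail-walked)
i=7 'c': node 16→17
i=8 'b': node 17→18
i=9 'a': node 18→19
i=10 'a': node 19→20  → match P4@[5:10]
i=11 'c': node 20→3 (fail-walked)
i=12 'b': node 3→11 (fail-walked)
i=13 'c': node 11→12
i=14 'a': node 12→13
i=15 'b': node 13→14  → match P2@[11:15],P6@[13:15]
i=16 'b': node 14→8 (fail-walked)
i=17 'b': node 8→8 (fail-walked)
i=18 'c': node 8→9  → match P1@[16:18]
i=19 'b': node 9→11 (fail-walked)
i=20 'b': node 11→8 (fail-walked)
i=21 'c': node 8→9  → match P1@[19:21]
i=22 'b': node 9→11 (fail-walked)
i=23 'b': node 11→8 (fail-walked)
i=24 'c': node 8→9  → match P1@[22:24]
i=25 'b': node 9→11 (fail-walked)
i=26 'c': node 11→12
i=27 'b': node 12→11 (fail-walked)
i=28 'b': node 11→8 (fail-walked)
i=29 'b': node 8→8 (fail-walked)
i=30 'c': node 8→9  → match P1@[28:30]
i=31 'b': node 9→11 (fail-walked)
i=32 'a': node 11→1 (fail-walked)
i=33 'c': node 1→10 (fail-walked)
i=34 'b': node 10→11
i=35 'a': node 11→1 (fail-walked)
i=36 'a': node 1→2
i=37 'c': node 2→3
i=38 'a': node 3→15  → match P3@[35:38]
i=39 'a': node 15→2 (fail-walked)
i=40 'b': node 2→7 (fail-walked)
i=41 'c': node 7→10 (fail-walked)
i=42 'c': node 10→10 (fail-walked)
i=43 'b': node 10→11
i=44 'c': node 11→12
i=45 'a': node 12→13
i=46 'b': node 13→14  → match P2@[42:46],P6@[44:46]
i=47 'b': node 14→8 (fail-walked)
i=48 'c': node 8→9  → match P1@[46:48]
i=49 'b': node 9→11 (fail-walked)
i=50 'c': node 11→12
i=51 'a': node 12→13
i=52 'c': node 13→17 (fail-walked)
i=53 'a': node 17→16 (fail-walked)
i=54 'b': node 16→25  → match P6@[52:54]
i=55 'c': node 25→10 (fail-walked)
i=56 'b': node 10→11
i=57 'b': node 11→8 (fail-walked)
i=58 'a': node 8→21
i=59 'a': node 21→22
i=60 'b': node 22→23
i=61 'b': node 23→24  → match P5@[56:61]

All matches (sorted): [[10,4],[15,2],[15,6],[18,1],[21,1],[24,1],[30,1],[38,3],[46,2],[46,6],[48,1],[54,6],[61,5]]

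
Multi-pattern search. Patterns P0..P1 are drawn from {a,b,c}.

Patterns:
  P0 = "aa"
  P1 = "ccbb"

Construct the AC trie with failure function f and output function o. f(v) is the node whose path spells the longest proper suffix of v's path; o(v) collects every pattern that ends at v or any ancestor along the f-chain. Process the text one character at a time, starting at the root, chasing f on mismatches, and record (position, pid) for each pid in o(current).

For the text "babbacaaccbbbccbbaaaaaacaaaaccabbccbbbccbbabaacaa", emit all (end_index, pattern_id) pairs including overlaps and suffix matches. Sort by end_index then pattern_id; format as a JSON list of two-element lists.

Build:
Trie nodes:
  n0 'ε': a→1 c→3
  n1 'a': a→2
  n2 'aa': ·  [P0 ends]
  n3 'c': c→4
  n4 'cc': b→5
  n5 'ccb': b→6
  n6 'ccbb': ·  [P1 ends]

Failure links (BFS by depth):
  n1('a'): parent n0 fail=0; on 'a' 0 → fail=0;  out ∅∪∅=∅
  n3('c'): parent n0 fail=0; on 'c' 0 → fail=0;  out ∅∪∅=∅
  n2('aa'): parent n1 fail=0; on 'a' 0 → fail=1;  out {0}∪∅={0}
  n4('cc'): parent n3 fail=0; on 'c' 0 → fail=3;  out ∅∪∅=∅
  n5('ccb'): parent n4 fail=3; on 'b' 3→0 → fail=0;  out ∅∪∅=∅
  n6('ccbb'): parent n5 fail=0; on 'b' 0 → fail=0;  out {1}∪∅={1}

Scan:
pos 0 'b': at 0
pos 1 'a': at 1
pos 2 'b': at 0 ·f
pos 3 'b': at 0
pos 4 'a': at 1
pos 5 'c': at 3 ·f
pos 6 'a': at 1 ·f
pos 7 'a': at 2  → match P0@[6:7]
pos 8 'c': at 3 ·f
pos 9 'c': at 4
pos 10 'b': at 5
pos 11 'b': at 6  → match P1@[8:11]
pos 12 'b': at 0 ·f
pos 13 'c': at 3
pos 14 'c': at 4
pos 15 'b': at 5
pos 16 'b': at 6  → match P1@[13:16]
pos 17 'a': at 1 ·f
pos 18 'a': at 2  → match P0@[17:18]
pos 19 'a': at 2 ·f  → match P0@[18:19]
pos 20 'a': at 2 ·f  → match P0@[19:20]
pos 21 'a': at 2 ·f  → match P0@[20:21]
pos 22 'a': at 2 ·f  → match P0@[21:22]
pos 23 'c': at 3 ·f
pos 24 'a': at 1 ·f
pos 25 'a': at 2  → match P0@[24:25]
pos 26 'a': at 2 ·f  → match P0@[25:26]
pos 27 'a': at 2 ·f  → match P0@[26:27]
pos 28 'c': at 3 ·f
pos 29 'c': at 4
pos 30 'a': at 1 ·f
pos 31 'b': at 0 ·f
pos 32 'b': at 0
pos 33 'c': at 3
pos 34 'c': at 4
pos 35 'b': at 5
pos 36 'b': at 6  → match P1@[33:36]
pos 37 'b': at 0 ·f
pos 38 'c': at 3
pos 39 'c': at 4
pos 40 'b': at 5
pos 41 'b': at 6  → match P1@[38:41]
pos 42 'a': at 1 ·f
pos 43 'b': at 0 ·f
pos 44 'a': at 1
pos 45 'a': at 2  → match P0@[44:45]
pos 46 'c': at 3 ·f
pos 47 'a': at 1 ·f
pos 48 'a': at 2  → match P0@[47:48]

Matches: [[7,0],[11,1],[16,1],[18,0],[19,0],[20,0],[21,0],[22,0],[25,0],[26,0],[27,0],[36,1],[41,1],[45,0],[48,0]]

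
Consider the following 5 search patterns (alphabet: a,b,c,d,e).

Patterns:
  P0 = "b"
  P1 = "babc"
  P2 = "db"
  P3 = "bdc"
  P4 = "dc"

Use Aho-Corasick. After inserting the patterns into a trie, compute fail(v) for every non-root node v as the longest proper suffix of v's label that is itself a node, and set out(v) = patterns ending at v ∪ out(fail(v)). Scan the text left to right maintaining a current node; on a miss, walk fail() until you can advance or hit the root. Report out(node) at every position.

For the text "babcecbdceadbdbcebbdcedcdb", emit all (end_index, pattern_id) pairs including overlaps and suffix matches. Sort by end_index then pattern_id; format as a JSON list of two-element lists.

Construct AC machine:
Trie nodes:
  n0 'ε': b→1 d→5
  n1 'b': a→2 d→7  ←P0
  n2 'ba': b→3
  n3 'bab': c→4
  n4 'babc': ·  ←P1
  n5 'd': b→6 c→9
  n6 'db': ·  ←P2
  n7 'bd': c→8
  n8 'bdc': ·  ←P3
  n9 'dc': ·  ←P4

BFS fail/out derivation:
  n1('b'): parent n0 fail=0; on 'b' 0 → fail=0;  out {0}∪∅={0}
  n5('d'): parent n0 fail=0; on 'd' 0 → fail=0;  out ∅∪∅=∅
  n2('ba'): parent n1 fail=0; on 'a' 0 → fail=0;  out ∅∪∅=∅
  n6('db'): parent n5 fail=0; on 'b' 0 → fail=1;  out {2}∪{0}={0,2}
  n7('bd'): parent n1 fail=0; on 'd' 0 → fail=5;  out ∅∪∅=∅
  n9('dc'): parent n5 fail=0; on 'c' 0 → fail=0;  out {4}∪∅={4}
  n3('bab'): parent n2 fail=0; on 'b' 0 → fail=1;  out ∅∪{0}={0}
  n8('bdc'): parent n7 fail=5; on 'c' 5 → fail=9;  out {3}∪{4}={3,4}
  n4('babc'): parent n3 fail=1; on 'c' 1→0 → fail=0;  out {1}∪∅={1}

Run:
pos 0 'b': at 1  emit P0@[0:0]
pos 1 'a': at 2
pos 2 'b': at 3  emit P0@[2:2]
pos 3 'c': at 4  emit P1@[0:3]
pos 4 'e': at 0 (via fail)
pos 5 'c': at 0
pos 6 'b': at 1  emit P0@[6:6]
pos 7 'd': at 7
pos 8 'c': at 8  emit P3@[6:8],P4@[7:8]
pos 9 'e': at 0 (via fail)
pos 10 'a': at 0
pos 11 'd': at 5
pos 12 'b': at 6  emit P0@[12:12],P2@[11:12]
pos 13 'd': at 7 (via fail)
pos 14 'b': at 6 (via fail)  emit P0@[14:14],P2@[13:14]
pos 15 'c': at 0 (via fail)
pos 16 'e': at 0
pos 17 'b': at 1  emit P0@[17:17]
pos 18 'b': at 1 (via fail)  emit P0@[18:18]
pos 19 'd': at 7
pos 20 'c': at 8  emit P3@[18:20],P4@[19:20]
pos 21 'e': at 0 (via fail)
pos 22 'd': at 5
pos 23 'c': at 9  emit P4@[22:23]
pos 24 'd': at 5 (via fail)
pos 25 'b': at 6  emit P0@[25:25],P2@[24:25]

Result: [[0,0],[2,0],[3,1],[6,0],[8,3],[8,4],[12,0],[12,2],[14,0],[14,2],[17,0],[18,0],[20,3],[20,4],[23,4],[25,0],[25,2]]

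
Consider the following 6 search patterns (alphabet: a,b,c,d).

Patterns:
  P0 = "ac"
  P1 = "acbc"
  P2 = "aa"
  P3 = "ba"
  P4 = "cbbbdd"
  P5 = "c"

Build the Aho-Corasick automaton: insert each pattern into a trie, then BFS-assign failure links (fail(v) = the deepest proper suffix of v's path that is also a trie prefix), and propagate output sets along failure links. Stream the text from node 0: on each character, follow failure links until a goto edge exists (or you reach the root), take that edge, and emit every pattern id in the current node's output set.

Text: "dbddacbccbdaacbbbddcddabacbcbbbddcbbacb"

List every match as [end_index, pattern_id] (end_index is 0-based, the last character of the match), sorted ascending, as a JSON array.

Construct AC machine:
Trie (insert patterns):
  n0 'ε': a→1 b→6 c→8
  n1 'a': a→5 c→2
  n2 'ac': b→3  [P0 ends]
  n3 'acb': c→4
  n4 'acbc': ·  [P1 ends]
  n5 'aa': ·  [P2 ends]
  n6 'b': a→7
  n7 'ba': ·  [P3 ends]
  n8 'c': b→9  [P5 ends]
  n9 'cb': b→10
  n10 'cbb': b→11
  n11 'cbbb': d→12
  n12 'cbbbd': d→13
  n13 'cbbbdd': ·  [P4 ends]

BFS fail/out derivation:
  fail(1) 'a': from fail(0)=0 chase 'a': 0 ⇒ 0;  out=∅∪out(0)=∅
  fail(6) 'b': from fail(0)=0 chase 'b': 0 ⇒ 0;  out=∅∪out(0)=∅
  fail(8) 'c': from fail(0)=0 chase 'c': 0 ⇒ 0;  out={5}∪out(0)={5}
  fail(2) 'ac': from fail(1)=0 chase 'c': 0 ⇒ 8;  out={0}∪out(8)={0,5}
  fail(5) 'aa': from fail(1)=0 chase 'a': 0 ⇒ 1;  out={2}∪out(1)={2}
  fail(7) 'ba': from fail(6)=0 chase 'a': 0 ⇒ 1;  out={3}∪out(1)={3}
  fail(9) 'cb': from fail(8)=0 chase 'b': 0 ⇒ 6;  out=∅∪out(6)=∅
  fail(3) 'acb': from fail(2)=8 chase 'b': 8 ⇒ 9;  out=∅∪out(9)=∅
  fail(10) 'cbb': from fail(9)=6 chase 'b': 6→0 ⇒ 6;  out=∅∪out(6)=∅
  fail(4) 'acbc': from fail(3)=9 chase 'c': 9→6→0 ⇒ 8;  out={1}∪out(8)={1,5}
  fail(11) 'cbbb': from fail(10)=6 chase 'b': 6→0 ⇒ 6;  out=∅∪out(6)=∅
  fail(12) 'cbbbd': from fail(11)=6 chase 'd': 6→0 ⇒ 0;  out=∅∪out(0)=∅
  fail(13) 'cbbbdd': from fail(12)=0 chase 'd': 0 ⇒ 0;  out={4}∪out(0)={4}

Text stream:
[0] read 'd'  n0⇒n0
[1] read 'b'  n0⇒n6
[2] read 'd'  n6⇒n0 (fail-walked)
[3] read 'd'  n0⇒n0
[4] read 'a'  n0⇒n1
[5] read 'c'  n1⇒n2  emit P0@[4:5],P5@[5:5]
[6] read 'b'  n2⇒n3
[7] read 'c'  n3⇒n4  emit P1@[4:7],P5@[7:7]
[8] read 'c'  n4⇒n8 (fail-walked)  emit P5@[8:8]
[9] read 'b'  n8⇒n9
[10] read 'd'  n9⇒n0 (fail-walked)
[11] read 'a'  n0⇒n1
[12] read 'a'  n1⇒n5  emit P2@[11:12]
[13] read 'c'  n5⇒n2 (fail-walked)  emit P0@[12:13],P5@[13:13]
[14] read 'b'  n2⇒n3
[15] read 'b'  n3⇒n10 (fail-walked)
[16] read 'b'  n10⇒n11
[17] read 'd'  n11⇒n12
[18] read 'd'  n12⇒n13  emit P4@[13:18]
[19] read 'c'  n13⇒n8 (fail-walked)  emit P5@[19:19]
[20] read 'd'  n8⇒n0 (fail-walked)
[21] read 'd'  n0⇒n0
[22] read 'a'  n0⇒n1
[23] read 'b'  n1⇒n6 (fail-walked)
[24] read 'a'  n6⇒n7  emit P3@[23:24]
[25] read 'c'  n7⇒n2 (fail-walked)  emit P0@[24:25],P5@[25:25]
[26] read 'b'  n2⇒n3
[27] read 'c'  n3⇒n4  emit P1@[24:27],P5@[27:27]
[28] read 'b'  n4⇒n9 (fail-walked)
[29] read 'b'  n9⇒n10
[30] read 'b'  n10⇒n11
[31] read 'd'  n11⇒n12
[32] read 'd'  n12⇒n13  emit P4@[27:32]
[33] read 'c'  n13⇒n8 (fail-walked)  emit P5@[33:33]
[34] read 'b'  n8⇒n9
[35] read 'b'  n9⇒n10
[36] read 'a'  n10⇒n7 (fail-walked)  emit P3@[35:36]
[37] read 'c'  n7⇒n2 (fail-walked)  emit P0@[36:37],P5@[37:37]
[38] read 'b'  n2⇒n3

All matches (sorted): [[5,0],[5,5],[7,1],[7,5],[8,5],[12,2],[13,0],[13,5],[18,4],[19,5],[24,3],[25,0],[25,5],[27,1],[27,5],[32,4],[33,5],[36,3],[37,0],[37,5]]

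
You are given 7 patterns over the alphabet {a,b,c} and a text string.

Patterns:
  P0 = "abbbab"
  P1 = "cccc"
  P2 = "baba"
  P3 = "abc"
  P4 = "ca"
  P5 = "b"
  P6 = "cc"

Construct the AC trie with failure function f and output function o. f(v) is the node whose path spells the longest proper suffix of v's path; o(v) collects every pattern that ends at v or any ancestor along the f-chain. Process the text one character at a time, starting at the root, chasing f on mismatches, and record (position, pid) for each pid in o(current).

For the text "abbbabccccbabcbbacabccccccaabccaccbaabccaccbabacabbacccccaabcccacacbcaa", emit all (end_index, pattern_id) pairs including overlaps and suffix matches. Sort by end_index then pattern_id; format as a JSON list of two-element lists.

Build:
Trie (insert patterns):
  n0 'ε': a→1 b→11 c→7
  n1 'a': b→2
  n2 'ab': b→3 c→15
  n3 'abb': b→4
  n4 'abbb': a→5
  n5 'abbba': b→6
  n6 'abbbab': ·  ←P0
  n7 'c': a→16 c→8
  n8 'cc': c→9  ←P6
  n9 'ccc': c→10
  n10 'cccc': ·  ←P1
  n11 'b': a→12  ←P5
  n12 'ba': b→13
  n13 'bab': a→14
  n14 'baba': ·  ←P2
  n15 'abc': ·  ←P3
  n16 'ca': ·  ←P4

BFS fail/out derivation:
  fail(1) 'a': from fail(0)=0 chase 'a': 0 ⇒ 0;  out=∅∪out(0)=∅
  fail(7) 'c': from fail(0)=0 chase 'c': 0 ⇒ 0;  out=∅∪out(0)=∅
  fail(11) 'b': from fail(0)=0 chase 'b': 0 ⇒ 0;  out={5}∪out(0)={5}
  fail(2) 'ab': from fail(1)=0 chase 'b': 0 ⇒ 11;  out=∅∪out(11)={5}
  fail(8) 'cc': from fail(7)=0 chase 'c': 0 ⇒ 7;  out={6}∪out(7)={6}
  fail(12) 'ba': from fail(11)=0 chase 'a': 0 ⇒ 1;  out=∅∪out(1)=∅
  fail(16) 'ca': from fail(7)=0 chase 'a': 0 ⇒ 1;  out={4}∪out(1)={4}
  fail(3) 'abb': from fail(2)=11 chase 'b': 11→0 ⇒ 11;  out=∅∪out(11)={5}
  fail(9) 'ccc': from fail(8)=7 chase 'c': 7 ⇒ 8;  out=∅∪out(8)={6}
  fail(13) 'bab': from fail(12)=1 chase 'b': 1 ⇒ 2;  out=∅∪out(2)={5}
  fail(15) 'abc': from fail(2)=11 chase 'c': 11→0 ⇒ 7;  out={3}∪out(7)={3}
  fail(4) 'abbb': from fail(3)=11 chase 'b': 11→0 ⇒ 11;  out=∅∪out(11)={5}
  fail(10) 'cccc': from fail(9)=8 chase 'c': 8 ⇒ 9;  out={1}∪out(9)={1,6}
  fail(14) 'baba': from fail(13)=2 chase 'a': 2→11 ⇒ 12;  out={2}∪out(12)={2}
  fail(5) 'abbba': from fail(4)=11 chase 'a': 11 ⇒ 12;  out=∅∪out(12)=∅
  fail(6) 'abbbab': from fail(5)=12 chase 'b': 12 ⇒ 13;  out={0}∪out(13)={0,5}

Text stream:
[0] read 'a'  n0⇒n1
[1] read 'b'  n1⇒n2  ** P5@[1:1]
[2] read 'b'  n2⇒n3  ** P5@[2:2]
[3] read 'b'  n3⇒n4  ** P5@[3:3]
[4] read 'a'  n4⇒n5
[5] read 'b'  n5⇒n6  ** P0@[0:5],P5@[5:5]
[6] read 'c'  n6⇒n15 (fail-walked)  ** P3@[4:6]
[7] read 'c'  n15⇒n8 (fail-walked)  ** P6@[6:7]
[8] read 'c'  n8⇒n9  ** P6@[7:8]
[9] read 'c'  n9⇒n10  ** P1@[6:9],P6@[8:9]
[10] read 'b'  n10⇒n11 (fail-walked)  ** P5@[10:10]
[11] read 'a'  n11⇒n12
[12] read 'b'  n12⇒n13  ** P5@[12:12]
[13] read 'c'  n13⇒n15 (fail-walked)  ** P3@[11:13]
[14] read 'b'  n15⇒n11 (fail-walked)  ** P5@[14:14]
[15] read 'b'  n11⇒n11 (fail-walked)  ** P5@[15:15]
[16] read 'a'  n11⇒n12
[17] read 'c'  n12⇒n7 (fail-walked)
[18] read 'a'  n7⇒n16  ** P4@[17:18]
[19] read 'b'  n16⇒n2 (fail-walked)  ** P5@[19:19]
[20] read 'c'  n2⇒n15  ** P3@[18:20]
[21] read 'c'  n15⇒n8 (fail-walked)  ** P6@[20:21]
[22] read 'c'  n8⇒n9  ** P6@[21:22]
[23] read 'c'  n9⇒n10  ** P1@[20:23],P6@[22:23]
[24] read 'c'  n10⇒n10 (fail-walked)  ** P1@[21:24],P6@[23:24]
[25] read 'c'  n10⇒n10 (fail-walked)  ** P1@[22:25],P6@[24:25]
[26] read 'a'  n10⇒n16 (fail-walked)  ** P4@[25:26]
[27] read 'a'  n16⇒n1 (fail-walked)
[28] read 'b'  n1⇒n2  ** P5@[28:28]
[29] read 'c'  n2⇒n15  ** P3@[27:29]
[30] read 'c'  n15⇒n8 (fail-walked)  ** P6@[29:30]
[31] read 'a'  n8⇒n16 (fail-walked)  ** P4@[30:31]
[32] read 'c'  n16⇒n7 (fail-walked)
[33] read 'c'  n7⇒n8  ** P6@[32:33]
[34] read 'b'  n8⇒n11 (fail-walked)  ** P5@[34:34]
[35] read 'a'  n11⇒n12
[36] read 'a'  n12⇒n1 (fail-walked)
[37] read 'b'  n1⇒n2  ** P5@[37:37]
[38] read 'c'  n2⇒n15  ** P3@[36:38]
[39] read 'c'  n15⇒n8 (fail-walked)  ** P6@[38:39]
[40] read 'a'  n8⇒n16 (fail-walked)  ** P4@[39:40]
[41] read 'c'  n16⇒n7 (fail-walked)
[42] read 'c'  n7⇒n8  ** P6@[41:42]
[43] read 'b'  n8⇒n11 (fail-walked)  ** P5@[43:43]
[44] read 'a'  n11⇒n12
[45] read 'b'  n12⇒n13  ** P5@[45:45]
[46] read 'a'  n13⇒n14  ** P2@[43:46]
[47] read 'c'  n14⇒n7 (fail-walked)
[48] read 'a'  n7⇒n16  ** P4@[47:48]
[49] read 'b'  n16⇒n2 (fail-walked)  ** P5@[49:49]
[50] read 'b'  n2⇒n3  ** P5@[50:50]
[51] read 'a'  n3⇒n12 (fail-walked)
[52] read 'c'  n12⇒n7 (fail-walked)
[53] read 'c'  n7⇒n8  ** P6@[52:53]
[54] read 'c'  n8⇒n9  ** P6@[53:54]
[55] read 'c'  n9⇒n10  ** P1@[52:55],P6@[54:55]
[56] read 'c'  n10⇒n10 (fail-walked)  ** P1@[53:56],P6@[55:56]
[57] read 'a'  n10⇒n16 (fail-walked)  ** P4@[56:57]
[58] read 'a'  n16⇒n1 (fail-walked)
[59] read 'b'  n1⇒n2  ** P5@[59:59]
[60] read 'c'  n2⇒n15  ** P3@[58:60]
[61] read 'c'  n15⇒n8 (fail-walked)  ** P6@[60:61]
[62] read 'c'  n8⇒n9  ** P6@[61:62]
[63] read 'a'  n9⇒n16 (fail-walked)  ** P4@[62:63]
[64] read 'c'  n16⇒n7 (fail-walked)
[65] read 'a'  n7⇒n16  ** P4@[64:65]
[66] read 'c'  n16⇒n7 (fail-walked)
[67] read 'b'  n7⇒n11 (fail-walked)  ** P5@[67:67]
[68] read 'c'  n11⇒n7 (fail-walked)
[69] read 'a'  n7⇒n16  ** P4@[68:69]
[70] read 'a'  n16⇒n1 (fail-walked)

Matches: [[1,5],[2,5],[3,5],[5,0],[5,5],[6,3],[7,6],[8,6],[9,1],[9,6],[10,5],[12,5],[13,3],[14,5],[15,5],[18,4],[19,5],[20,3],[21,6],[22,6],[23,1],[23,6],[24,1],[24,6],[25,1],[25,6],[26,4],[28,5],[29,3],[30,6],[31,4],[33,6],[34,5],[37,5],[38,3],[39,6],[40,4],[42,6],[43,5],[45,5],[46,2],[48,4],[49,5],[50,5],[53,6],[54,6],[55,1],[55,6],[56,1],[56,6],[57,4],[59,5],[60,3],[61,6],[62,6],[63,4],[65,4],[67,5],[69,4]]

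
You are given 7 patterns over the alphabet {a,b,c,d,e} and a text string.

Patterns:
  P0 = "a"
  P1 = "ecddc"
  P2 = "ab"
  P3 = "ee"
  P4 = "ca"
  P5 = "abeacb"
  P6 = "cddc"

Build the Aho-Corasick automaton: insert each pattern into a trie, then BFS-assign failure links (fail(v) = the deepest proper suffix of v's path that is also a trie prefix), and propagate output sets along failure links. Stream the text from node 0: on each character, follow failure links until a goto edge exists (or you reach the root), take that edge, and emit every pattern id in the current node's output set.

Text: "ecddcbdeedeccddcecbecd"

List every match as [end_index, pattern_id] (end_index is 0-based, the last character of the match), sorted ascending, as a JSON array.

Build:
Trie (insert patterns):
  n0 'ε': a→1 c→9 e→2
  n1 'a': b→7  [P0 ends]
  n2 'e': c→3 e→8
  n3 'ec': d→4
  n4 'ecd': d→5
  n5 'ecdd': c→6
  n6 'ecddc': ·  [P1 ends]
  n7 'ab': e→11  [P2 ends]
  n8 'ee': ·  [P3 ends]
  n9 'c': a→10 d→15
  n10 'ca': ·  [P4 ends]
  n11 'abe': a→12
  n12 'abea': c→13
  n13 'abeac': b→14
  n14 'abeacb': ·  [P5 ends]
  n15 'cd': d→16
  n16 'cdd': c→17
  n17 'cddc': ·  [P6 ends]

Failure links (BFS by depth):
  n1('a'): parent n0 fail=0; on 'a' 0 → fail=0;  out {0}∪∅={0}
  n2('e'): parent n0 fail=0; on 'e' 0 → fail=0;  out ∅∪∅=∅
  n9('c'): parent n0 fail=0; on 'c' 0 → fail=0;  out ∅∪∅=∅
  n3('ec'): parent n2 fail=0; on 'c' 0 → fail=9;  out ∅∪∅=∅
  n7('ab'): parent n1 fail=0; on 'b' 0 → fail=0;  out {2}∪∅={2}
  n8('ee'): parent n2 fail=0; on 'e' 0 → fail=2;  out {3}∪∅={3}
  n10('ca'): parent n9 fail=0; on 'a' 0 → fail=1;  out {4}∪{0}={0,4}
  n15('cd'): parent n9 fail=0; on 'd' 0 → fail=0;  out ∅∪∅=∅
  n4('ecd'): parent n3 fail=9; on 'd' 9 → fail=15;  out ∅∪∅=∅
  n11('abe'): parent n7 fail=0; on 'e' 0 → fail=2;  out ∅∪∅=∅
  n16('cdd'): parent n15 fail=0; on 'd' 0 → fail=0;  out ∅∪∅=∅
  n5('ecdd'): parent n4 fail=15; on 'd' 15 → fail=16;  out ∅∪∅=∅
  n12('abea'): parent n11 fail=2; on 'a' 2→0 → fail=1;  out ∅∪{0}={0}
  n17('cddc'): parent n16 fail=0; on 'c' 0 → fail=9;  out {6}∪∅={6}
  n6('ecddc'): parent n5 fail=16; on 'c' 16 → fail=17;  out {1}∪{6}={1,6}
  n13('abeac'): parent n12 fail=1; on 'c' 1→0 → fail=9;  out ∅∪∅=∅
  n14('abeacb'): parent n13 fail=9; on 'b' 9→0 → fail=0;  out {5}∪∅={5}

Scan:
i=0 'e': node 0→2
i=1 'c': node 2→3
i=2 'd': node 3→4
i=3 'd': node 4→5
i=4 'c': node 5→6  → match P1@[0:4],P6@[1:4]
i=5 'b': node 6→0 (via fail)
i=6 'd': node 0→0
i=7 'e': node 0→2
i=8 'e': node 2→8  → match P3@[7:8]
i=9 'd': node 8→0 (via fail)
i=10 'e': node 0→2
i=11 'c': node 2→3
i=12 'c': node 3→9 (via fail)
i=13 'd': node 9→15
i=14 'd': node 15→16
i=15 'c': node 16→17  → match P6@[12:15]
i=16 'e': node 17→2 (via fail)
i=17 'c': node 2→3
i=18 'b': node 3→0 (via fail)
i=19 'e': node 0→2
i=20 'c': node 2→3
i=21 'd': node 3→4

Matches: [[4,1],[4,6],[8,3],[15,6]]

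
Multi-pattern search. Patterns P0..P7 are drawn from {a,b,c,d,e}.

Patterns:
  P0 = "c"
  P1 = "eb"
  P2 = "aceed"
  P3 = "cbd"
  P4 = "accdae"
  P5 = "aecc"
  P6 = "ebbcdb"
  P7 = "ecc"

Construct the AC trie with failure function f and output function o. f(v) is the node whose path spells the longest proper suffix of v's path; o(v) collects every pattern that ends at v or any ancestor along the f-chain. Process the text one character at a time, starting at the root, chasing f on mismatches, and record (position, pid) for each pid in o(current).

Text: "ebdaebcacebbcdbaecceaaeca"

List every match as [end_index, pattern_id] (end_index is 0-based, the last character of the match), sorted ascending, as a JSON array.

Build:
Trie (insert patterns):
  0='ε' goto a→4 c→1 e→2
  1='c' goto b→9  [P0 ends]
  2='e' goto b→3 c→22
  3='eb' goto b→18  [P1 ends]
  4='a' goto c→5 e→15
  5='ac' goto c→11 e→6
  6='ace' goto e→7
  7='acee' goto d→8
  8='aceed' goto ·  [P2 ends]
  9='cb' goto d→10
  10='cbd' goto ·  [P3 ends]
  11='acc' goto d→12
  12='accd' goto a→13
  13='accda' goto e→14
  14='accdae' goto ·  [P4 ends]
  15='ae' goto c→16
  16='aec' goto c→17
  17='aecc' goto ·  [P5 ends]
  18='ebb' goto c→19
  19='ebbc' goto d→20
  20='ebbcd' goto b→21
  21='ebbcdb' goto ·  [P6 ends]
  22='ec' goto c→23
  23='ecc' goto ·  [P7 ends]

BFS fail/out derivation:
  fail(1) 'c': from fail(0)=0 chase 'c': 0 ⇒ 0;  out={0}∪out(0)={0}
  fail(2) 'e': from fail(0)=0 chase 'e': 0 ⇒ 0;  out=∅∪out(0)=∅
  fail(4) 'a': from fail(0)=0 chase 'a': 0 ⇒ 0;  out=∅∪out(0)=∅
  fail(3) 'eb': from fail(2)=0 chase 'b': 0 ⇒ 0;  out={1}∪out(0)={1}
  fail(5) 'ac': from fail(4)=0 chase 'c': 0 ⇒ 1;  out=∅∪out(1)={0}
  fail(9) 'cb': from fail(1)=0 chase 'b': 0 ⇒ 0;  out=∅∪out(0)=∅
  fail(15) 'ae': from fail(4)=0 chase 'e': 0 ⇒ 2;  out=∅∪out(2)=∅
  fail(22) 'ec': from fail(2)=0 chase 'c': 0 ⇒ 1;  out=∅∪out(1)={0}
  fail(6) 'ace': from fail(5)=1 chase 'e': 1→0 ⇒ 2;  out=∅∪out(2)=∅
  fail(10) 'cbd': from fail(9)=0 chase 'd': 0 ⇒ 0;  out={3}∪out(0)={3}
  fail(11) 'acc': from fail(5)=1 chase 'c': 1→0 ⇒ 1;  out=∅∪out(1)={0}
  fail(16) 'aec': from fail(15)=2 chase 'c': 2 ⇒ 22;  out=∅∪out(22)={0}
  fail(18) 'ebb': from fail(3)=0 chase 'b': 0 ⇒ 0;  out=∅∪out(0)=∅
  fail(23) 'ecc': from fail(22)=1 chase 'c': 1→0 ⇒ 1;  out={7}∪out(1)={0,7}
  fail(7) 'acee': from fail(6)=2 chase 'e': 2→0 ⇒ 2;  out=∅∪out(2)=∅
  fail(12) 'accd': from fail(11)=1 chase 'd': 1→0 ⇒ 0;  out=∅∪out(0)=∅
  fail(17) 'aecc': from fail(16)=22 chase 'c': 22 ⇒ 23;  out={5}∪out(23)={0,5,7}
  fail(19) 'ebbc': from fail(18)=0 chase 'c': 0 ⇒ 1;  out=∅∪out(1)={0}
  fail(8) 'aceed': from fail(7)=2 chase 'd': 2→0 ⇒ 0;  out={2}∪out(0)={2}
  fail(13) 'accda': from fail(12)=0 chase 'a': 0 ⇒ 4;  out=∅∪out(4)=∅
  fail(20) 'ebbcd': from fail(19)=1 chase 'd': 1→0 ⇒ 0;  out=∅∪out(0)=∅
  fail(14) 'accdae': from fail(13)=4 chase 'e': 4 ⇒ 15;  out={4}∪out(15)={4}
  fail(21) 'ebbcdb': from fail(20)=0 chase 'b': 0 ⇒ 0;  out={6}∪out(0)={6}

Scan:
i=0 'e': node 0→2
i=1 'b': node 2→3  ** P1@[0:1]
i=2 'd': node 3→0 ·f
i=3 'a': node 0→4
i=4 'e': node 4→15
i=5 'b': node 15→3 ·f  ** P1@[4:5]
i=6 'c': node 3→1 ·f  ** P0@[6:6]
i=7 'a': node 1→4 ·f
i=8 'c': node 4→5  ** P0@[8:8]
i=9 'e': node 5→6
i=10 'b': node 6→3 ·f  ** P1@[9:10]
i=11 'b': node 3→18
i=12 'c': node 18→19  ** P0@[12:12]
i=13 'd': node 19→20
i=14 'b': node 20→21  ** P6@[9:14]
i=15 'a': node 21→4 ·f
i=16 'e': node 4→15
i=17 'c': node 15→16  ** P0@[17:17]
i=18 'c': node 16→17  ** P0@[18:18],P5@[15:18],P7@[16:18]
i=19 'e': node 17→2 ·f
i=20 'a': node 2→4 ·f
i=21 'a': node 4→4 ·f
i=22 'e': node 4→15
i=23 'c': node 15→16  ** P0@[23:23]
i=24 'a': node 16→4 ·f

Matches: [[1,1],[5,1],[6,0],[8,0],[10,1],[12,0],[14,6],[17,0],[18,0],[18,5],[18,7],[23,0]]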